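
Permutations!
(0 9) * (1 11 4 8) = (0 9)(1 11 4 8) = [9, 11, 2, 3, 8, 5, 6, 7, 1, 0, 10, 4]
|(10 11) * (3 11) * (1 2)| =|(1 2)(3 11 10)| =6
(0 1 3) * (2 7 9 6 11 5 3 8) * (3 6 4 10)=(0 1 8 2 7 9 4 10 3)(5 6 11)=[1, 8, 7, 0, 10, 6, 11, 9, 2, 4, 3, 5]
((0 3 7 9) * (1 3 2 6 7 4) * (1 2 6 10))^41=((0 6 7 9)(1 3 4 2 10))^41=(0 6 7 9)(1 3 4 2 10)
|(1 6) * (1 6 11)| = 2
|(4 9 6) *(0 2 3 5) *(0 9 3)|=|(0 2)(3 5 9 6 4)|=10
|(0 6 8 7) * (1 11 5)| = 12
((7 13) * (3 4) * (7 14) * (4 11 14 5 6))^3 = ((3 11 14 7 13 5 6 4))^3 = (3 7 6 11 13 4 14 5)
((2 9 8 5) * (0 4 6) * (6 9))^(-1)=((0 4 9 8 5 2 6))^(-1)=(0 6 2 5 8 9 4)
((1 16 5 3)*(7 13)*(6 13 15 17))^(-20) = ((1 16 5 3)(6 13 7 15 17))^(-20) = (17)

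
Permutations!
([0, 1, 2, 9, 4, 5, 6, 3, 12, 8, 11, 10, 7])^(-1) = [0, 1, 2, 7, 4, 5, 6, 12, 9, 3, 11, 10, 8]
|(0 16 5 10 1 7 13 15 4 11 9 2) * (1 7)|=|(0 16 5 10 7 13 15 4 11 9 2)|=11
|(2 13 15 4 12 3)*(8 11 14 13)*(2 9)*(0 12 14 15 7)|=12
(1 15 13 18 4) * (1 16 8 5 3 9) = (1 15 13 18 4 16 8 5 3 9) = [0, 15, 2, 9, 16, 3, 6, 7, 5, 1, 10, 11, 12, 18, 14, 13, 8, 17, 4]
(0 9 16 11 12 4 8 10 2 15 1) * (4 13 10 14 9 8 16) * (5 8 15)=(0 15 1)(2 5 8 14 9 4 16 11 12 13 10)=[15, 0, 5, 3, 16, 8, 6, 7, 14, 4, 2, 12, 13, 10, 9, 1, 11]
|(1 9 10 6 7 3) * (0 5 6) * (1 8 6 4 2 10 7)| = |(0 5 4 2 10)(1 9 7 3 8 6)| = 30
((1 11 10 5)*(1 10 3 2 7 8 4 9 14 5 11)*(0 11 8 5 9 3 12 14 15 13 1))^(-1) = (0 1 13 15 9 14 12 11)(2 3 4 8 10 5 7)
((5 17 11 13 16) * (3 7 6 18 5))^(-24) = ((3 7 6 18 5 17 11 13 16))^(-24) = (3 18 11)(5 13 7)(6 17 16)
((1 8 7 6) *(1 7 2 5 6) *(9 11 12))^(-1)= (1 7 6 5 2 8)(9 12 11)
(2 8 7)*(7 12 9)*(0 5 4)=(0 5 4)(2 8 12 9 7)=[5, 1, 8, 3, 0, 4, 6, 2, 12, 7, 10, 11, 9]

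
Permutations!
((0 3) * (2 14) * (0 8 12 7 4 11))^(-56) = ((0 3 8 12 7 4 11)(2 14))^(-56) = (14)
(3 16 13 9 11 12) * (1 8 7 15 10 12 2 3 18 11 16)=(1 8 7 15 10 12 18 11 2 3)(9 16 13)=[0, 8, 3, 1, 4, 5, 6, 15, 7, 16, 12, 2, 18, 9, 14, 10, 13, 17, 11]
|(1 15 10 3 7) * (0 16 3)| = |(0 16 3 7 1 15 10)| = 7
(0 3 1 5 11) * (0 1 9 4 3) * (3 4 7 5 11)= (1 11)(3 9 7 5)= [0, 11, 2, 9, 4, 3, 6, 5, 8, 7, 10, 1]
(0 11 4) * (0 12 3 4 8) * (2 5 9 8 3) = (0 11 3 4 12 2 5 9 8) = [11, 1, 5, 4, 12, 9, 6, 7, 0, 8, 10, 3, 2]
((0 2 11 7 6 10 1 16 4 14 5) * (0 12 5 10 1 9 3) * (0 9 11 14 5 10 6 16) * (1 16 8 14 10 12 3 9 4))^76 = (0 14 10 16 7)(1 8 2 6 11)(3 4 5)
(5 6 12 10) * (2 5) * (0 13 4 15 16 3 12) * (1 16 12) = (0 13 4 15 12 10 2 5 6)(1 16 3) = [13, 16, 5, 1, 15, 6, 0, 7, 8, 9, 2, 11, 10, 4, 14, 12, 3]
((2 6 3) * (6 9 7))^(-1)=(2 3 6 7 9)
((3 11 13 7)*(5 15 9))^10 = ((3 11 13 7)(5 15 9))^10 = (3 13)(5 15 9)(7 11)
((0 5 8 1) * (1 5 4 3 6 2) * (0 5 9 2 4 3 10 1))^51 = (0 3 6 4 10 1 5 8 9 2)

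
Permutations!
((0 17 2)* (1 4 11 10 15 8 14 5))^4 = ((0 17 2)(1 4 11 10 15 8 14 5))^4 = (0 17 2)(1 15)(4 8)(5 10)(11 14)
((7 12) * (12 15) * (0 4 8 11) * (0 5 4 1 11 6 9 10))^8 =((0 1 11 5 4 8 6 9 10)(7 15 12))^8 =(0 10 9 6 8 4 5 11 1)(7 12 15)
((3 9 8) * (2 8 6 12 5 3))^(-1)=((2 8)(3 9 6 12 5))^(-1)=(2 8)(3 5 12 6 9)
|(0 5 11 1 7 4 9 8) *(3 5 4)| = 20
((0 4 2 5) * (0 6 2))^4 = (2 5 6)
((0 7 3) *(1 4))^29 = ((0 7 3)(1 4))^29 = (0 3 7)(1 4)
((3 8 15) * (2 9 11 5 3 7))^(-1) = ((2 9 11 5 3 8 15 7))^(-1) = (2 7 15 8 3 5 11 9)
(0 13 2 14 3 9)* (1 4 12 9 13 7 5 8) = (0 7 5 8 1 4 12 9)(2 14 3 13) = [7, 4, 14, 13, 12, 8, 6, 5, 1, 0, 10, 11, 9, 2, 3]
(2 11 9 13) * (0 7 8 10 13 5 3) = (0 7 8 10 13 2 11 9 5 3) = [7, 1, 11, 0, 4, 3, 6, 8, 10, 5, 13, 9, 12, 2]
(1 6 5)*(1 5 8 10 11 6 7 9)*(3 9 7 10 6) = (1 10 11 3 9)(6 8) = [0, 10, 2, 9, 4, 5, 8, 7, 6, 1, 11, 3]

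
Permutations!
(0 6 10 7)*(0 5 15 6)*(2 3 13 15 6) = (2 3 13 15)(5 6 10 7) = [0, 1, 3, 13, 4, 6, 10, 5, 8, 9, 7, 11, 12, 15, 14, 2]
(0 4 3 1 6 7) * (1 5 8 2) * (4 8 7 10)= (0 8 2 1 6 10 4 3 5 7)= [8, 6, 1, 5, 3, 7, 10, 0, 2, 9, 4]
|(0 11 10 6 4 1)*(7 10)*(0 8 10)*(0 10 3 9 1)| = 12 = |(0 11 7 10 6 4)(1 8 3 9)|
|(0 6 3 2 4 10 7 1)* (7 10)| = 7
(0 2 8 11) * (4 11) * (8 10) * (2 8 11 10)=(0 8 4 10 11)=[8, 1, 2, 3, 10, 5, 6, 7, 4, 9, 11, 0]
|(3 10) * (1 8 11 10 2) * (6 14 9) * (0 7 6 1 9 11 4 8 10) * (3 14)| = |(0 7 6 3 2 9 1 10 14 11)(4 8)| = 10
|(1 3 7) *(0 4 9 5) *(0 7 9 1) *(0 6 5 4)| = |(1 3 9 4)(5 7 6)| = 12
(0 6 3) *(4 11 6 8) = (0 8 4 11 6 3) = [8, 1, 2, 0, 11, 5, 3, 7, 4, 9, 10, 6]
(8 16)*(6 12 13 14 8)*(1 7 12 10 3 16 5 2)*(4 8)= (1 7 12 13 14 4 8 5 2)(3 16 6 10)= [0, 7, 1, 16, 8, 2, 10, 12, 5, 9, 3, 11, 13, 14, 4, 15, 6]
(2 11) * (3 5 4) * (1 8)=[0, 8, 11, 5, 3, 4, 6, 7, 1, 9, 10, 2]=(1 8)(2 11)(3 5 4)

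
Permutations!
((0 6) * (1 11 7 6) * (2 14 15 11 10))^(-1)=(0 6 7 11 15 14 2 10 1)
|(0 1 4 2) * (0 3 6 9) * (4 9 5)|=|(0 1 9)(2 3 6 5 4)|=15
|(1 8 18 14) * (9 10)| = 4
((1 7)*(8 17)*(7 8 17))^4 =((17)(1 8 7))^4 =(17)(1 8 7)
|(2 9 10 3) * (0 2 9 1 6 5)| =|(0 2 1 6 5)(3 9 10)| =15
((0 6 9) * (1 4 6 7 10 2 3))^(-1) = ((0 7 10 2 3 1 4 6 9))^(-1) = (0 9 6 4 1 3 2 10 7)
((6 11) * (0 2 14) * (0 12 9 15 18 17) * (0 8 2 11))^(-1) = (0 6 11)(2 8 17 18 15 9 12 14)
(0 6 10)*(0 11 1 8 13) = (0 6 10 11 1 8 13) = [6, 8, 2, 3, 4, 5, 10, 7, 13, 9, 11, 1, 12, 0]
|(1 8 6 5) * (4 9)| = 4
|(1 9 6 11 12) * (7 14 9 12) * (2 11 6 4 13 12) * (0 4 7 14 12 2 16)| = 11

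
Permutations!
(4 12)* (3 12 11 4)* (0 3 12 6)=(12)(0 3 6)(4 11)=[3, 1, 2, 6, 11, 5, 0, 7, 8, 9, 10, 4, 12]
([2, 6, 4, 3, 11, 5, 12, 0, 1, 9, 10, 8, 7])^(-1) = (0 7 12 6 1 8 11 4 2)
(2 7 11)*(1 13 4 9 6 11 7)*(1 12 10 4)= (1 13)(2 12 10 4 9 6 11)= [0, 13, 12, 3, 9, 5, 11, 7, 8, 6, 4, 2, 10, 1]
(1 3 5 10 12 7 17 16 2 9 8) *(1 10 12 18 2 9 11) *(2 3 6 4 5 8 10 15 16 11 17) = [0, 6, 17, 8, 5, 12, 4, 2, 15, 10, 18, 1, 7, 13, 14, 16, 9, 11, 3] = (1 6 4 5 12 7 2 17 11)(3 8 15 16 9 10 18)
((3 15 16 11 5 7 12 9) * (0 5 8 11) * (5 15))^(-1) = (0 16 15)(3 9 12 7 5)(8 11)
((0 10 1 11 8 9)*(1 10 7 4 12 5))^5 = ((0 7 4 12 5 1 11 8 9))^5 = (0 1 7 11 4 8 12 9 5)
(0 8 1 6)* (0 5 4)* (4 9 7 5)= (0 8 1 6 4)(5 9 7)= [8, 6, 2, 3, 0, 9, 4, 5, 1, 7]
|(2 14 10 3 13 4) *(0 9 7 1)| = 12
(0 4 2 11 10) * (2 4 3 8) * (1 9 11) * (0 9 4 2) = (0 3 8)(1 4 2)(9 11 10) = [3, 4, 1, 8, 2, 5, 6, 7, 0, 11, 9, 10]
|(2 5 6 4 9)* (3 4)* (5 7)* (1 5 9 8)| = 6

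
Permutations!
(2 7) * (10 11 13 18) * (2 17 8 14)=(2 7 17 8 14)(10 11 13 18)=[0, 1, 7, 3, 4, 5, 6, 17, 14, 9, 11, 13, 12, 18, 2, 15, 16, 8, 10]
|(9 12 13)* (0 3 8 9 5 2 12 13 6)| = |(0 3 8 9 13 5 2 12 6)| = 9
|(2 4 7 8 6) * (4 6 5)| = |(2 6)(4 7 8 5)| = 4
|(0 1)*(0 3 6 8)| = |(0 1 3 6 8)| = 5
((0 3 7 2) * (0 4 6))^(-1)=((0 3 7 2 4 6))^(-1)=(0 6 4 2 7 3)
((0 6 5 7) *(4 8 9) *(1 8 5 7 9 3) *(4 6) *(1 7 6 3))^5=(0 7 3 9 5 4)(1 8)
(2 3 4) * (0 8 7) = [8, 1, 3, 4, 2, 5, 6, 0, 7] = (0 8 7)(2 3 4)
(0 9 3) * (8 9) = (0 8 9 3) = [8, 1, 2, 0, 4, 5, 6, 7, 9, 3]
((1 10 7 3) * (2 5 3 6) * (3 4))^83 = (1 6 4 10 2 3 7 5)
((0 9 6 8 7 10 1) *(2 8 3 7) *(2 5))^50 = ((0 9 6 3 7 10 1)(2 8 5))^50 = (0 9 6 3 7 10 1)(2 5 8)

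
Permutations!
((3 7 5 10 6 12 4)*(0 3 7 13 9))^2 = (0 13)(3 9)(4 5 6)(7 10 12)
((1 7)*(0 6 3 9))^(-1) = ((0 6 3 9)(1 7))^(-1) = (0 9 3 6)(1 7)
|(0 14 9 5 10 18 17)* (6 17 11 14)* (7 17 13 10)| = 11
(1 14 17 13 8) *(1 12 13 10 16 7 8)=(1 14 17 10 16 7 8 12 13)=[0, 14, 2, 3, 4, 5, 6, 8, 12, 9, 16, 11, 13, 1, 17, 15, 7, 10]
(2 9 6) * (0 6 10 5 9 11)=(0 6 2 11)(5 9 10)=[6, 1, 11, 3, 4, 9, 2, 7, 8, 10, 5, 0]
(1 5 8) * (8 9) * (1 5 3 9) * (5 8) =[0, 3, 2, 9, 4, 1, 6, 7, 8, 5] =(1 3 9 5)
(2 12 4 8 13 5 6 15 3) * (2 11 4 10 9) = (2 12 10 9)(3 11 4 8 13 5 6 15) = [0, 1, 12, 11, 8, 6, 15, 7, 13, 2, 9, 4, 10, 5, 14, 3]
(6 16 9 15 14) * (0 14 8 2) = (0 14 6 16 9 15 8 2) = [14, 1, 0, 3, 4, 5, 16, 7, 2, 15, 10, 11, 12, 13, 6, 8, 9]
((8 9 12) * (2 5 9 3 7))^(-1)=((2 5 9 12 8 3 7))^(-1)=(2 7 3 8 12 9 5)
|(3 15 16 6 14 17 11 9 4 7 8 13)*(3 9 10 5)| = 45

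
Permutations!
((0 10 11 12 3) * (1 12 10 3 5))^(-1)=(0 3)(1 5 12)(10 11)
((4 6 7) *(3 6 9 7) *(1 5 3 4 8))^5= ((1 5 3 6 4 9 7 8))^5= (1 9 3 8 4 5 7 6)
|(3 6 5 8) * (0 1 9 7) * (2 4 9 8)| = |(0 1 8 3 6 5 2 4 9 7)| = 10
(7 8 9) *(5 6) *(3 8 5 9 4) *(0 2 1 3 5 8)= [2, 3, 1, 0, 5, 6, 9, 8, 4, 7]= (0 2 1 3)(4 5 6 9 7 8)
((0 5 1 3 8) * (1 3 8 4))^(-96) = (8)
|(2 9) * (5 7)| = 2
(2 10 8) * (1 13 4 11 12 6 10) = (1 13 4 11 12 6 10 8 2) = [0, 13, 1, 3, 11, 5, 10, 7, 2, 9, 8, 12, 6, 4]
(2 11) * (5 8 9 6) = (2 11)(5 8 9 6) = [0, 1, 11, 3, 4, 8, 5, 7, 9, 6, 10, 2]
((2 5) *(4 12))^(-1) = (2 5)(4 12)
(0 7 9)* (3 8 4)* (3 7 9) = [9, 1, 2, 8, 7, 5, 6, 3, 4, 0] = (0 9)(3 8 4 7)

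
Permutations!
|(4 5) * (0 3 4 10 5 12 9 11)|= 6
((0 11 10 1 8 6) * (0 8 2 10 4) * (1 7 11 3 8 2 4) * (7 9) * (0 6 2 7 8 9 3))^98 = ((1 4 6 7 11)(2 10 3 9 8))^98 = (1 7 4 11 6)(2 9 10 8 3)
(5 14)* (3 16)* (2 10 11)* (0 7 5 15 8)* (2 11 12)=(0 7 5 14 15 8)(2 10 12)(3 16)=[7, 1, 10, 16, 4, 14, 6, 5, 0, 9, 12, 11, 2, 13, 15, 8, 3]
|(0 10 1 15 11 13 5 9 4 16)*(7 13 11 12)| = |(0 10 1 15 12 7 13 5 9 4 16)| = 11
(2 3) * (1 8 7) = (1 8 7)(2 3) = [0, 8, 3, 2, 4, 5, 6, 1, 7]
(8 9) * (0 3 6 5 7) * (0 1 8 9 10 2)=(0 3 6 5 7 1 8 10 2)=[3, 8, 0, 6, 4, 7, 5, 1, 10, 9, 2]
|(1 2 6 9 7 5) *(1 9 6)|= 6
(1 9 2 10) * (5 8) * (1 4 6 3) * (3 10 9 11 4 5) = (1 11 4 6 10 5 8 3)(2 9) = [0, 11, 9, 1, 6, 8, 10, 7, 3, 2, 5, 4]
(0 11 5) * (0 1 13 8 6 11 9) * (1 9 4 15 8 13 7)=(0 4 15 8 6 11 5 9)(1 7)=[4, 7, 2, 3, 15, 9, 11, 1, 6, 0, 10, 5, 12, 13, 14, 8]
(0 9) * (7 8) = [9, 1, 2, 3, 4, 5, 6, 8, 7, 0] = (0 9)(7 8)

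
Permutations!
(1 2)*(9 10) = [0, 2, 1, 3, 4, 5, 6, 7, 8, 10, 9] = (1 2)(9 10)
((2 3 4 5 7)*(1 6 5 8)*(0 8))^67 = (0 5 4 6 3 1 2 8 7)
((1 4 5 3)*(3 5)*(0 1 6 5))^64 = (0 6 4)(1 5 3)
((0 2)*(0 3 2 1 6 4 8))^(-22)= (0 4 1 8 6)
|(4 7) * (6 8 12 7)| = |(4 6 8 12 7)| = 5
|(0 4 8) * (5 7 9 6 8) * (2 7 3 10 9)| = 8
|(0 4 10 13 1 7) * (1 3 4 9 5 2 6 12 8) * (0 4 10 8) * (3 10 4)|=30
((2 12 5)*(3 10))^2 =((2 12 5)(3 10))^2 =(2 5 12)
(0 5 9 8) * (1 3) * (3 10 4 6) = [5, 10, 2, 1, 6, 9, 3, 7, 0, 8, 4] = (0 5 9 8)(1 10 4 6 3)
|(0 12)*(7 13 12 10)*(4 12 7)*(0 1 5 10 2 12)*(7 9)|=21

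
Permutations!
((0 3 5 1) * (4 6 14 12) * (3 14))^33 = ((0 14 12 4 6 3 5 1))^33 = (0 14 12 4 6 3 5 1)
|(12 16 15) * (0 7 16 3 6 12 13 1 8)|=|(0 7 16 15 13 1 8)(3 6 12)|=21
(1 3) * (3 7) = (1 7 3) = [0, 7, 2, 1, 4, 5, 6, 3]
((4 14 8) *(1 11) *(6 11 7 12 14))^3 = (1 14 6 7 8 11 12 4)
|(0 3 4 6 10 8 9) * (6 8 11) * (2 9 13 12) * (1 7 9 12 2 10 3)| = 36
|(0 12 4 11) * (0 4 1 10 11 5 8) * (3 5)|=9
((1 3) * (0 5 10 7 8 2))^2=((0 5 10 7 8 2)(1 3))^2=(0 10 8)(2 5 7)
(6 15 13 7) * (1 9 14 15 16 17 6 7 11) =(1 9 14 15 13 11)(6 16 17) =[0, 9, 2, 3, 4, 5, 16, 7, 8, 14, 10, 1, 12, 11, 15, 13, 17, 6]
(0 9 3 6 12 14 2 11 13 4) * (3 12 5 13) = (0 9 12 14 2 11 3 6 5 13 4) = [9, 1, 11, 6, 0, 13, 5, 7, 8, 12, 10, 3, 14, 4, 2]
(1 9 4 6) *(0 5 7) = (0 5 7)(1 9 4 6) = [5, 9, 2, 3, 6, 7, 1, 0, 8, 4]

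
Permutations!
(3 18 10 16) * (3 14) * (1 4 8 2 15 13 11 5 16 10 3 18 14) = (1 4 8 2 15 13 11 5 16)(3 14 18) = [0, 4, 15, 14, 8, 16, 6, 7, 2, 9, 10, 5, 12, 11, 18, 13, 1, 17, 3]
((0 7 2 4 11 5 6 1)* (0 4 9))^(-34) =((0 7 2 9)(1 4 11 5 6))^(-34) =(0 2)(1 4 11 5 6)(7 9)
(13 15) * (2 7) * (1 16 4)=(1 16 4)(2 7)(13 15)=[0, 16, 7, 3, 1, 5, 6, 2, 8, 9, 10, 11, 12, 15, 14, 13, 4]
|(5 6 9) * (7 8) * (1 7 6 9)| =|(1 7 8 6)(5 9)| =4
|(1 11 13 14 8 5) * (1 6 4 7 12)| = |(1 11 13 14 8 5 6 4 7 12)| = 10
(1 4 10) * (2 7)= (1 4 10)(2 7)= [0, 4, 7, 3, 10, 5, 6, 2, 8, 9, 1]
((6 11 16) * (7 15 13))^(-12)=((6 11 16)(7 15 13))^(-12)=(16)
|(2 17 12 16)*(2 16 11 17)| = |(11 17 12)| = 3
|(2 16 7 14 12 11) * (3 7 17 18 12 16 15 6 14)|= 18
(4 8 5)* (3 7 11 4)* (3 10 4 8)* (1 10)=(1 10 4 3 7 11 8 5)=[0, 10, 2, 7, 3, 1, 6, 11, 5, 9, 4, 8]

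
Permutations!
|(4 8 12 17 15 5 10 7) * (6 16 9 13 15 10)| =|(4 8 12 17 10 7)(5 6 16 9 13 15)| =6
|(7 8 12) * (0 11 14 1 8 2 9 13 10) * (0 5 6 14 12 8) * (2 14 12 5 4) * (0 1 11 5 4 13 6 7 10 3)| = 13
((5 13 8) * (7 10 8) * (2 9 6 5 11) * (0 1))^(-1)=(0 1)(2 11 8 10 7 13 5 6 9)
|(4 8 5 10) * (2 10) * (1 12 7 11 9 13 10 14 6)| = |(1 12 7 11 9 13 10 4 8 5 2 14 6)| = 13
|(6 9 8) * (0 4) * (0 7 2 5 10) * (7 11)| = 21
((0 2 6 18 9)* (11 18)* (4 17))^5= (0 9 18 11 6 2)(4 17)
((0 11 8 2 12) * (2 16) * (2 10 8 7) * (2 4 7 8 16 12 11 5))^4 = ((0 5 2 11 8 12)(4 7)(10 16))^4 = (16)(0 8 2)(5 12 11)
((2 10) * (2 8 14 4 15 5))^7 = (15)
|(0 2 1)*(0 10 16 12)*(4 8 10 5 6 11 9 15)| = 13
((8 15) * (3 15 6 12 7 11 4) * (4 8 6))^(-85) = ((3 15 6 12 7 11 8 4))^(-85) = (3 12 8 15 7 4 6 11)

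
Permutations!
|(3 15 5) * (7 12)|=|(3 15 5)(7 12)|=6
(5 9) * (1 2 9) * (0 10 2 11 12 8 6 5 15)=[10, 11, 9, 3, 4, 1, 5, 7, 6, 15, 2, 12, 8, 13, 14, 0]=(0 10 2 9 15)(1 11 12 8 6 5)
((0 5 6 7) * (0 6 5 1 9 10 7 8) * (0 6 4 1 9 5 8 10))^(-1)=((0 9)(1 5 8 6 10 7 4))^(-1)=(0 9)(1 4 7 10 6 8 5)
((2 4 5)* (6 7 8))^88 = (2 4 5)(6 7 8)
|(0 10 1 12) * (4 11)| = |(0 10 1 12)(4 11)| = 4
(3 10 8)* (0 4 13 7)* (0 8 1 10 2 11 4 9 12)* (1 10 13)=[9, 13, 11, 2, 1, 5, 6, 8, 3, 12, 10, 4, 0, 7]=(0 9 12)(1 13 7 8 3 2 11 4)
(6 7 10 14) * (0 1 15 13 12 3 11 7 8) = (0 1 15 13 12 3 11 7 10 14 6 8) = [1, 15, 2, 11, 4, 5, 8, 10, 0, 9, 14, 7, 3, 12, 6, 13]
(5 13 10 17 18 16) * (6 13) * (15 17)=[0, 1, 2, 3, 4, 6, 13, 7, 8, 9, 15, 11, 12, 10, 14, 17, 5, 18, 16]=(5 6 13 10 15 17 18 16)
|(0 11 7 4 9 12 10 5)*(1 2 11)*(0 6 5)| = 18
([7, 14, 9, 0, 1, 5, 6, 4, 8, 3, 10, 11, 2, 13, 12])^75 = [1, 2, 0, 4, 12, 5, 6, 14, 8, 7, 10, 11, 3, 13, 9]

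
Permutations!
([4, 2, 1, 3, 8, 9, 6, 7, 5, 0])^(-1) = (0 9 5 8 4)(1 2)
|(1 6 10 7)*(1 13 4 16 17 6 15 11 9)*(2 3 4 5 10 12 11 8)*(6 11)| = 20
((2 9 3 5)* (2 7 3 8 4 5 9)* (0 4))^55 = ((0 4 5 7 3 9 8))^55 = (0 8 9 3 7 5 4)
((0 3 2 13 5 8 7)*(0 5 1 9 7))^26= ((0 3 2 13 1 9 7 5 8))^26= (0 8 5 7 9 1 13 2 3)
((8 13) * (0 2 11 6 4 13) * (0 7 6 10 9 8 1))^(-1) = ((0 2 11 10 9 8 7 6 4 13 1))^(-1) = (0 1 13 4 6 7 8 9 10 11 2)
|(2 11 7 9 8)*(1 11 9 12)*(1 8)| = 7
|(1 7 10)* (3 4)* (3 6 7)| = |(1 3 4 6 7 10)| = 6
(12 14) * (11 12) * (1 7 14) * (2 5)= [0, 7, 5, 3, 4, 2, 6, 14, 8, 9, 10, 12, 1, 13, 11]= (1 7 14 11 12)(2 5)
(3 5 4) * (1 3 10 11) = (1 3 5 4 10 11) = [0, 3, 2, 5, 10, 4, 6, 7, 8, 9, 11, 1]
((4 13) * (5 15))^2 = (15)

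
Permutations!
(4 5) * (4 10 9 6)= (4 5 10 9 6)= [0, 1, 2, 3, 5, 10, 4, 7, 8, 6, 9]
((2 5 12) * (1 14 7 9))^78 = ((1 14 7 9)(2 5 12))^78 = (1 7)(9 14)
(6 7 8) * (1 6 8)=(8)(1 6 7)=[0, 6, 2, 3, 4, 5, 7, 1, 8]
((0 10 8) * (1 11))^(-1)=(0 8 10)(1 11)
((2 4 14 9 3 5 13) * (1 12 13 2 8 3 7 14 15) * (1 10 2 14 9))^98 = ((1 12 13 8 3 5 14)(2 4 15 10)(7 9))^98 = (2 15)(4 10)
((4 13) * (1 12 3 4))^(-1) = (1 13 4 3 12)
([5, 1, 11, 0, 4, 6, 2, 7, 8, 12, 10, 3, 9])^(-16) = [6, 1, 3, 5, 4, 2, 11, 7, 8, 9, 10, 0, 12]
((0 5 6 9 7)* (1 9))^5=(0 7 9 1 6 5)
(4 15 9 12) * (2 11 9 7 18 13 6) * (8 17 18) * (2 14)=[0, 1, 11, 3, 15, 5, 14, 8, 17, 12, 10, 9, 4, 6, 2, 7, 16, 18, 13]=(2 11 9 12 4 15 7 8 17 18 13 6 14)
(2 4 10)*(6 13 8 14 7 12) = [0, 1, 4, 3, 10, 5, 13, 12, 14, 9, 2, 11, 6, 8, 7] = (2 4 10)(6 13 8 14 7 12)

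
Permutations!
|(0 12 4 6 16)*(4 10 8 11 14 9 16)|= 8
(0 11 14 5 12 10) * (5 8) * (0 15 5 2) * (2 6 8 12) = (0 11 14 12 10 15 5 2)(6 8) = [11, 1, 0, 3, 4, 2, 8, 7, 6, 9, 15, 14, 10, 13, 12, 5]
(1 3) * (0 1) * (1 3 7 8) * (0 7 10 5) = [3, 10, 2, 7, 4, 0, 6, 8, 1, 9, 5] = (0 3 7 8 1 10 5)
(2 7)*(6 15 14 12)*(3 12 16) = [0, 1, 7, 12, 4, 5, 15, 2, 8, 9, 10, 11, 6, 13, 16, 14, 3] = (2 7)(3 12 6 15 14 16)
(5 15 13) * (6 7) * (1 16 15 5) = (1 16 15 13)(6 7) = [0, 16, 2, 3, 4, 5, 7, 6, 8, 9, 10, 11, 12, 1, 14, 13, 15]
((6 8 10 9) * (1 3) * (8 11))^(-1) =(1 3)(6 9 10 8 11)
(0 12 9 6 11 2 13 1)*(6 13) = (0 12 9 13 1)(2 6 11) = [12, 0, 6, 3, 4, 5, 11, 7, 8, 13, 10, 2, 9, 1]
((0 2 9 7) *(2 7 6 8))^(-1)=((0 7)(2 9 6 8))^(-1)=(0 7)(2 8 6 9)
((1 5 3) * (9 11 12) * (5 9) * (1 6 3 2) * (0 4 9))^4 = (0 12)(1 11)(2 9)(4 5)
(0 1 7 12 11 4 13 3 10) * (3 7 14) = (0 1 14 3 10)(4 13 7 12 11) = [1, 14, 2, 10, 13, 5, 6, 12, 8, 9, 0, 4, 11, 7, 3]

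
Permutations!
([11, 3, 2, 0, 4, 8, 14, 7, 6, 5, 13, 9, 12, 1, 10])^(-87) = (0 11 9 5 8 6 14 10 13 1 3)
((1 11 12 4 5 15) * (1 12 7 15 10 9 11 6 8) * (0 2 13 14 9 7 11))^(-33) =((0 2 13 14 9)(1 6 8)(4 5 10 7 15 12))^(-33) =(0 13 9 2 14)(4 7)(5 15)(10 12)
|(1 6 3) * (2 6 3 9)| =|(1 3)(2 6 9)| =6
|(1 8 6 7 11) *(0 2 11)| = 7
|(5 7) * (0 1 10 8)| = 4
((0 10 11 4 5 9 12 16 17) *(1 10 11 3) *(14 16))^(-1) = (0 17 16 14 12 9 5 4 11)(1 3 10)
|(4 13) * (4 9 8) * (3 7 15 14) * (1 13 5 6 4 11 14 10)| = |(1 13 9 8 11 14 3 7 15 10)(4 5 6)| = 30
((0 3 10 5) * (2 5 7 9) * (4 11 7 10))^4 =(0 7)(2 4)(3 9)(5 11)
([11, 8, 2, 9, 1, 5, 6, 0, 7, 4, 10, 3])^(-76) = [4, 11, 2, 8, 0, 5, 6, 9, 3, 7, 10, 1]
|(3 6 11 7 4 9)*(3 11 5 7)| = 7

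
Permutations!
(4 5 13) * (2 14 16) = (2 14 16)(4 5 13) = [0, 1, 14, 3, 5, 13, 6, 7, 8, 9, 10, 11, 12, 4, 16, 15, 2]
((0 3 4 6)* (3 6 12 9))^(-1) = (0 6)(3 9 12 4)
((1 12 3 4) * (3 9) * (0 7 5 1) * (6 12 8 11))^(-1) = (0 4 3 9 12 6 11 8 1 5 7)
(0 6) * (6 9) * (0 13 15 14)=(0 9 6 13 15 14)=[9, 1, 2, 3, 4, 5, 13, 7, 8, 6, 10, 11, 12, 15, 0, 14]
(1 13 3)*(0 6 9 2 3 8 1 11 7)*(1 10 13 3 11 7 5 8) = (0 6 9 2 11 5 8 10 13 1 3 7) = [6, 3, 11, 7, 4, 8, 9, 0, 10, 2, 13, 5, 12, 1]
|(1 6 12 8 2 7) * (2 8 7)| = |(1 6 12 7)| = 4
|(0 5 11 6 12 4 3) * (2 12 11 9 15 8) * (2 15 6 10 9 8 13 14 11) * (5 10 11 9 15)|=22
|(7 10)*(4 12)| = 2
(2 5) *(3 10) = (2 5)(3 10) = [0, 1, 5, 10, 4, 2, 6, 7, 8, 9, 3]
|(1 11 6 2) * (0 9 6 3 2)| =|(0 9 6)(1 11 3 2)| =12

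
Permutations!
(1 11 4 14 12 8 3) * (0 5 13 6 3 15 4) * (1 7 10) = [5, 11, 2, 7, 14, 13, 3, 10, 15, 9, 1, 0, 8, 6, 12, 4] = (0 5 13 6 3 7 10 1 11)(4 14 12 8 15)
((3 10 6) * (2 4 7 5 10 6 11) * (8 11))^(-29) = (2 11 8 10 5 7 4)(3 6)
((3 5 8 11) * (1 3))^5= (11)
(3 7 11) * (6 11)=[0, 1, 2, 7, 4, 5, 11, 6, 8, 9, 10, 3]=(3 7 6 11)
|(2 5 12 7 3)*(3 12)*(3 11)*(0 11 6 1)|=|(0 11 3 2 5 6 1)(7 12)|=14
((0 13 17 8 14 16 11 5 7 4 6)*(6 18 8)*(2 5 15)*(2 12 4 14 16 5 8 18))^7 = (18)(0 6 17 13)(5 7 14)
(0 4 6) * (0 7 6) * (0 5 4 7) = (0 7 6)(4 5) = [7, 1, 2, 3, 5, 4, 0, 6]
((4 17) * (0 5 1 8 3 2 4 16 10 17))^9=((0 5 1 8 3 2 4)(10 17 16))^9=(17)(0 1 3 4 5 8 2)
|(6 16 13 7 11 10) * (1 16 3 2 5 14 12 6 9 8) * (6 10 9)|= 7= |(1 16 13 7 11 9 8)(2 5 14 12 10 6 3)|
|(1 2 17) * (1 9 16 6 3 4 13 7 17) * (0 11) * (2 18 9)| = |(0 11)(1 18 9 16 6 3 4 13 7 17 2)| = 22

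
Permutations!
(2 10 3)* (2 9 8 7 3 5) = (2 10 5)(3 9 8 7) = [0, 1, 10, 9, 4, 2, 6, 3, 7, 8, 5]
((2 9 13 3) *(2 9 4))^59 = (2 4)(3 13 9)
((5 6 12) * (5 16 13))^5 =((5 6 12 16 13))^5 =(16)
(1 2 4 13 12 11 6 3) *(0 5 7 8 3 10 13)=(0 5 7 8 3 1 2 4)(6 10 13 12 11)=[5, 2, 4, 1, 0, 7, 10, 8, 3, 9, 13, 6, 11, 12]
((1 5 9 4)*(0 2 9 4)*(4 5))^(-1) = ((0 2 9)(1 4))^(-1) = (0 9 2)(1 4)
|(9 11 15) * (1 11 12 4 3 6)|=8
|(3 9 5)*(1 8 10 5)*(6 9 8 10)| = 7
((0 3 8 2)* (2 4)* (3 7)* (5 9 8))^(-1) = ((0 7 3 5 9 8 4 2))^(-1) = (0 2 4 8 9 5 3 7)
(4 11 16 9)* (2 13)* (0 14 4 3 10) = [14, 1, 13, 10, 11, 5, 6, 7, 8, 3, 0, 16, 12, 2, 4, 15, 9] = (0 14 4 11 16 9 3 10)(2 13)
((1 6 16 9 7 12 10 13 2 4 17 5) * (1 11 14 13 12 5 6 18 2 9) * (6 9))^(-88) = (1 4 7 14 16 2 9 11 6 18 17 5 13)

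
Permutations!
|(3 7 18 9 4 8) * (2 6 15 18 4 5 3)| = 10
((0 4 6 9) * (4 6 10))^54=(10)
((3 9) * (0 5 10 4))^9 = (0 5 10 4)(3 9)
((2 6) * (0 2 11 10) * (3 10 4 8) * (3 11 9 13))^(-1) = ((0 2 6 9 13 3 10)(4 8 11))^(-1) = (0 10 3 13 9 6 2)(4 11 8)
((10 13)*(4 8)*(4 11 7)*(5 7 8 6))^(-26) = ((4 6 5 7)(8 11)(10 13))^(-26) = (13)(4 5)(6 7)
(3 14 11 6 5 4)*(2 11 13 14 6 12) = (2 11 12)(3 6 5 4)(13 14) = [0, 1, 11, 6, 3, 4, 5, 7, 8, 9, 10, 12, 2, 14, 13]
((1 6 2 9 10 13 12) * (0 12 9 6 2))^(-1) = (0 6 2 1 12)(9 13 10)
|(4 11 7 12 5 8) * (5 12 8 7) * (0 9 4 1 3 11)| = 6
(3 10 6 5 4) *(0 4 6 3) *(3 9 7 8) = [4, 1, 2, 10, 0, 6, 5, 8, 3, 7, 9] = (0 4)(3 10 9 7 8)(5 6)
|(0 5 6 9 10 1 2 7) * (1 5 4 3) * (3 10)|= |(0 4 10 5 6 9 3 1 2 7)|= 10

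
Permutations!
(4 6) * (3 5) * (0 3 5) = (0 3)(4 6) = [3, 1, 2, 0, 6, 5, 4]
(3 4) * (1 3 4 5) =(1 3 5) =[0, 3, 2, 5, 4, 1]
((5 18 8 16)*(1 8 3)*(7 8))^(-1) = (1 3 18 5 16 8 7)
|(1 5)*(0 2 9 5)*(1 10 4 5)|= 12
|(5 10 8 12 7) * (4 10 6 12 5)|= |(4 10 8 5 6 12 7)|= 7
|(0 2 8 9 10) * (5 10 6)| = |(0 2 8 9 6 5 10)| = 7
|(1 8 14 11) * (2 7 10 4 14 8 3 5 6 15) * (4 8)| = 12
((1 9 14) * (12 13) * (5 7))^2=((1 9 14)(5 7)(12 13))^2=(1 14 9)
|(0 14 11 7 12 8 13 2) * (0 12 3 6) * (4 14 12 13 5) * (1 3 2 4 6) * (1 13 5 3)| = 12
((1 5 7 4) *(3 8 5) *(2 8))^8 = ((1 3 2 8 5 7 4))^8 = (1 3 2 8 5 7 4)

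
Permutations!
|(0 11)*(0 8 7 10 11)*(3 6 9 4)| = 4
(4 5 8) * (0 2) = (0 2)(4 5 8) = [2, 1, 0, 3, 5, 8, 6, 7, 4]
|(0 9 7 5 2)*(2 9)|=|(0 2)(5 9 7)|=6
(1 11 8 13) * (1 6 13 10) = [0, 11, 2, 3, 4, 5, 13, 7, 10, 9, 1, 8, 12, 6] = (1 11 8 10)(6 13)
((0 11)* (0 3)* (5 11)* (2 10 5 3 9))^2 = ((0 3)(2 10 5 11 9))^2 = (2 5 9 10 11)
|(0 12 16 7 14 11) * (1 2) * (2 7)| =|(0 12 16 2 1 7 14 11)| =8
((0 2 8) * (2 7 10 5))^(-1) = ((0 7 10 5 2 8))^(-1) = (0 8 2 5 10 7)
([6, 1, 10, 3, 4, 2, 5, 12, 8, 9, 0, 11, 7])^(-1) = [10, 1, 5, 3, 4, 6, 0, 12, 8, 9, 2, 11, 7]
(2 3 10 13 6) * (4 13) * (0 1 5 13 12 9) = (0 1 5 13 6 2 3 10 4 12 9) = [1, 5, 3, 10, 12, 13, 2, 7, 8, 0, 4, 11, 9, 6]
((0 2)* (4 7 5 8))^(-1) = (0 2)(4 8 5 7)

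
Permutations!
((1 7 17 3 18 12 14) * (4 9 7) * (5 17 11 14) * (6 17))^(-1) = ((1 4 9 7 11 14)(3 18 12 5 6 17))^(-1) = (1 14 11 7 9 4)(3 17 6 5 12 18)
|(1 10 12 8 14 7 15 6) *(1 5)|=|(1 10 12 8 14 7 15 6 5)|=9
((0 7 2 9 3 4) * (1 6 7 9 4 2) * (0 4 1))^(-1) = ((0 9 3 2 1 6 7))^(-1) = (0 7 6 1 2 3 9)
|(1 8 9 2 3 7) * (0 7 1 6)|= 15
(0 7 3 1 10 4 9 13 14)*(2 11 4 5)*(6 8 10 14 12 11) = [7, 14, 6, 1, 9, 2, 8, 3, 10, 13, 5, 4, 11, 12, 0] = (0 7 3 1 14)(2 6 8 10 5)(4 9 13 12 11)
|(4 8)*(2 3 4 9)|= 5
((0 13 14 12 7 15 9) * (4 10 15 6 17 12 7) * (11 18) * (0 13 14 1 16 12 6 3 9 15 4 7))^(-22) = ((0 14)(1 16 12 7 3 9 13)(4 10)(6 17)(11 18))^(-22) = (18)(1 13 9 3 7 12 16)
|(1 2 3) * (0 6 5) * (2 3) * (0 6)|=|(1 3)(5 6)|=2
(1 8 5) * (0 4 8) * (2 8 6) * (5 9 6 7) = [4, 0, 8, 3, 7, 1, 2, 5, 9, 6] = (0 4 7 5 1)(2 8 9 6)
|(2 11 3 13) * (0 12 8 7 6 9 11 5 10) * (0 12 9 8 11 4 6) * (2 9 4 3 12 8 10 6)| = 24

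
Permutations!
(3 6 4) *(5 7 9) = [0, 1, 2, 6, 3, 7, 4, 9, 8, 5] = (3 6 4)(5 7 9)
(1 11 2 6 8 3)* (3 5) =(1 11 2 6 8 5 3) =[0, 11, 6, 1, 4, 3, 8, 7, 5, 9, 10, 2]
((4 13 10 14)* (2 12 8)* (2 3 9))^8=(14)(2 3 12 9 8)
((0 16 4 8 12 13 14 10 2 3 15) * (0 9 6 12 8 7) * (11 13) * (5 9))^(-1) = ((0 16 4 7)(2 3 15 5 9 6 12 11 13 14 10))^(-1) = (0 7 4 16)(2 10 14 13 11 12 6 9 5 15 3)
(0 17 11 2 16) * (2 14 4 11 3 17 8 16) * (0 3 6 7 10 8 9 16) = (0 9 16 3 17 6 7 10 8)(4 11 14) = [9, 1, 2, 17, 11, 5, 7, 10, 0, 16, 8, 14, 12, 13, 4, 15, 3, 6]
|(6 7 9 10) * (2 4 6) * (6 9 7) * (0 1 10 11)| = 7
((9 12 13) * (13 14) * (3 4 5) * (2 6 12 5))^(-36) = (14)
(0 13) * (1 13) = (0 1 13) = [1, 13, 2, 3, 4, 5, 6, 7, 8, 9, 10, 11, 12, 0]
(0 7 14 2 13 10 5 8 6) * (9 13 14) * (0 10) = (0 7 9 13)(2 14)(5 8 6 10) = [7, 1, 14, 3, 4, 8, 10, 9, 6, 13, 5, 11, 12, 0, 2]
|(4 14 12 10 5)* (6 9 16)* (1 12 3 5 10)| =12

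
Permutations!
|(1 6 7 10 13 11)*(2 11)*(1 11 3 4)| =|(1 6 7 10 13 2 3 4)| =8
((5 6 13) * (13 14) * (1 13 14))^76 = ((14)(1 13 5 6))^76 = (14)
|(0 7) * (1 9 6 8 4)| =|(0 7)(1 9 6 8 4)| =10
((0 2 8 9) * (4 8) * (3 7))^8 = (0 8 2 9 4)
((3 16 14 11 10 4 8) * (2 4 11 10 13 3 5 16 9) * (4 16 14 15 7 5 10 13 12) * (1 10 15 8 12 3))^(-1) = ((1 10 11 3 9 2 16 8 15 7 5 14 13)(4 12))^(-1) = (1 13 14 5 7 15 8 16 2 9 3 11 10)(4 12)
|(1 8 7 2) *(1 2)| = 3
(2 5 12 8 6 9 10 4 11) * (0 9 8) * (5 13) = [9, 1, 13, 3, 11, 12, 8, 7, 6, 10, 4, 2, 0, 5] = (0 9 10 4 11 2 13 5 12)(6 8)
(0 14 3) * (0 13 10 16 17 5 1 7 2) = (0 14 3 13 10 16 17 5 1 7 2) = [14, 7, 0, 13, 4, 1, 6, 2, 8, 9, 16, 11, 12, 10, 3, 15, 17, 5]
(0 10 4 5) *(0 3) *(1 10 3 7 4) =(0 3)(1 10)(4 5 7) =[3, 10, 2, 0, 5, 7, 6, 4, 8, 9, 1]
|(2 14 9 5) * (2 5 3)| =4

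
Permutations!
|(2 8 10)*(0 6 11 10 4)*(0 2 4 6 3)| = 6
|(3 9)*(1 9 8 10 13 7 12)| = 8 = |(1 9 3 8 10 13 7 12)|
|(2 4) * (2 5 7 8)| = 5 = |(2 4 5 7 8)|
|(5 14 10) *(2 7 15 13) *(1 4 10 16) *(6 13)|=30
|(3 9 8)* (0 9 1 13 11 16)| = 8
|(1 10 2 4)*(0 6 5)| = |(0 6 5)(1 10 2 4)| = 12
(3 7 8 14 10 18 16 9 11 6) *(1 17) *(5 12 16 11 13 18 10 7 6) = (1 17)(3 6)(5 12 16 9 13 18 11)(7 8 14) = [0, 17, 2, 6, 4, 12, 3, 8, 14, 13, 10, 5, 16, 18, 7, 15, 9, 1, 11]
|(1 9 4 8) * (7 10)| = 4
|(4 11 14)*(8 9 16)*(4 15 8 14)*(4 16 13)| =8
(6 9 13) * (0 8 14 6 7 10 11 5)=(0 8 14 6 9 13 7 10 11 5)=[8, 1, 2, 3, 4, 0, 9, 10, 14, 13, 11, 5, 12, 7, 6]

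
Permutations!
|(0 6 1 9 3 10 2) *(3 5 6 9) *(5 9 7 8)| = |(0 7 8 5 6 1 3 10 2)| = 9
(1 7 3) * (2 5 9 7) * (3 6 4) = [0, 2, 5, 1, 3, 9, 4, 6, 8, 7] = (1 2 5 9 7 6 4 3)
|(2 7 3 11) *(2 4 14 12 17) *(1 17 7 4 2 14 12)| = 6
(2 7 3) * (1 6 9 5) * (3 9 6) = [0, 3, 7, 2, 4, 1, 6, 9, 8, 5] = (1 3 2 7 9 5)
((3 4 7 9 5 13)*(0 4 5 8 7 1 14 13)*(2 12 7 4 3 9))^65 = (0 5 3)(1 4 8 9 13 14)(2 7 12)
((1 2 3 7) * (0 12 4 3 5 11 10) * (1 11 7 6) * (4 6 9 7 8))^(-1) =(0 10 11 7 9 3 4 8 5 2 1 6 12)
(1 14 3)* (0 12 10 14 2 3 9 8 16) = (0 12 10 14 9 8 16)(1 2 3) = [12, 2, 3, 1, 4, 5, 6, 7, 16, 8, 14, 11, 10, 13, 9, 15, 0]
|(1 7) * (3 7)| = |(1 3 7)| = 3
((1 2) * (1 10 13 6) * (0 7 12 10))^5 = (0 6 12 2 13 7 1 10)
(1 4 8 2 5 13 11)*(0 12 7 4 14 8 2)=[12, 14, 5, 3, 2, 13, 6, 4, 0, 9, 10, 1, 7, 11, 8]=(0 12 7 4 2 5 13 11 1 14 8)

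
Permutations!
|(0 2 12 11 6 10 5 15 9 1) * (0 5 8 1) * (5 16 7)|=13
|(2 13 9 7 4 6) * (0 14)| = |(0 14)(2 13 9 7 4 6)| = 6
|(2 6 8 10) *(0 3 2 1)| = |(0 3 2 6 8 10 1)| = 7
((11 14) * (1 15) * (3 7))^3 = ((1 15)(3 7)(11 14))^3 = (1 15)(3 7)(11 14)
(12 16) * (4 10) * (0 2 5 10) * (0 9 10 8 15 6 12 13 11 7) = [2, 1, 5, 3, 9, 8, 12, 0, 15, 10, 4, 7, 16, 11, 14, 6, 13] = (0 2 5 8 15 6 12 16 13 11 7)(4 9 10)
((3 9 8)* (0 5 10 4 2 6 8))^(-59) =((0 5 10 4 2 6 8 3 9))^(-59) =(0 2 9 4 3 10 8 5 6)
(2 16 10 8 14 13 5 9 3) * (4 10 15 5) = (2 16 15 5 9 3)(4 10 8 14 13) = [0, 1, 16, 2, 10, 9, 6, 7, 14, 3, 8, 11, 12, 4, 13, 5, 15]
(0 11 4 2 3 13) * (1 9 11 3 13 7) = [3, 9, 13, 7, 2, 5, 6, 1, 8, 11, 10, 4, 12, 0] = (0 3 7 1 9 11 4 2 13)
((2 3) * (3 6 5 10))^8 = ((2 6 5 10 3))^8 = (2 10 6 3 5)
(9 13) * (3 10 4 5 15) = [0, 1, 2, 10, 5, 15, 6, 7, 8, 13, 4, 11, 12, 9, 14, 3] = (3 10 4 5 15)(9 13)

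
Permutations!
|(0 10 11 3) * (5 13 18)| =|(0 10 11 3)(5 13 18)| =12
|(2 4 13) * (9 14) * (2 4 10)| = 2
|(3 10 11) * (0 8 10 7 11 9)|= |(0 8 10 9)(3 7 11)|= 12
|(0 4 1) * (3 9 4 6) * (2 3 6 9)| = |(0 9 4 1)(2 3)| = 4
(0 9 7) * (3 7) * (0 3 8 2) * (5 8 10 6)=(0 9 10 6 5 8 2)(3 7)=[9, 1, 0, 7, 4, 8, 5, 3, 2, 10, 6]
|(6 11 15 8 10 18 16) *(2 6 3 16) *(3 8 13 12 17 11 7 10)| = 15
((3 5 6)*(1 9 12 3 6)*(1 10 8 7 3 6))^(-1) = ((1 9 12 6)(3 5 10 8 7))^(-1) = (1 6 12 9)(3 7 8 10 5)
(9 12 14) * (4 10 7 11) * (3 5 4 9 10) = (3 5 4)(7 11 9 12 14 10) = [0, 1, 2, 5, 3, 4, 6, 11, 8, 12, 7, 9, 14, 13, 10]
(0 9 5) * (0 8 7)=(0 9 5 8 7)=[9, 1, 2, 3, 4, 8, 6, 0, 7, 5]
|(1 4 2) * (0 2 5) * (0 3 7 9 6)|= |(0 2 1 4 5 3 7 9 6)|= 9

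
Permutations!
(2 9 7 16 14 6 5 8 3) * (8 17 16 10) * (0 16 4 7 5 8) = [16, 1, 9, 2, 7, 17, 8, 10, 3, 5, 0, 11, 12, 13, 6, 15, 14, 4] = (0 16 14 6 8 3 2 9 5 17 4 7 10)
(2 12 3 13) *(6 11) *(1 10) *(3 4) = (1 10)(2 12 4 3 13)(6 11) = [0, 10, 12, 13, 3, 5, 11, 7, 8, 9, 1, 6, 4, 2]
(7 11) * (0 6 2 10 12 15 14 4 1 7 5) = [6, 7, 10, 3, 1, 0, 2, 11, 8, 9, 12, 5, 15, 13, 4, 14] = (0 6 2 10 12 15 14 4 1 7 11 5)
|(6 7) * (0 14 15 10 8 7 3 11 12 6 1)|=28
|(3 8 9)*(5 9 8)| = 3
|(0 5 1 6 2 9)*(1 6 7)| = |(0 5 6 2 9)(1 7)| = 10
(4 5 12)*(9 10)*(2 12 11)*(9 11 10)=[0, 1, 12, 3, 5, 10, 6, 7, 8, 9, 11, 2, 4]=(2 12 4 5 10 11)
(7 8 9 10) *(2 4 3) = (2 4 3)(7 8 9 10) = [0, 1, 4, 2, 3, 5, 6, 8, 9, 10, 7]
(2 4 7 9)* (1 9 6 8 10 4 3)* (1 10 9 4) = (1 4 7 6 8 9 2 3 10) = [0, 4, 3, 10, 7, 5, 8, 6, 9, 2, 1]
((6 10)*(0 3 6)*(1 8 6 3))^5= ((0 1 8 6 10))^5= (10)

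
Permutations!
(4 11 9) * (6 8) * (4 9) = (4 11)(6 8) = [0, 1, 2, 3, 11, 5, 8, 7, 6, 9, 10, 4]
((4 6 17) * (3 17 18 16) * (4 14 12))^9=((3 17 14 12 4 6 18 16))^9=(3 17 14 12 4 6 18 16)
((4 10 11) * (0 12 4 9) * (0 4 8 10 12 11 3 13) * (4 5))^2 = (0 9 4 8 3)(5 12 10 13 11)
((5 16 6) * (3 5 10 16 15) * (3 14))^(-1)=((3 5 15 14)(6 10 16))^(-1)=(3 14 15 5)(6 16 10)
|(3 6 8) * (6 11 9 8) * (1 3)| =5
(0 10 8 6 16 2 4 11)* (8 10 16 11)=(0 16 2 4 8 6 11)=[16, 1, 4, 3, 8, 5, 11, 7, 6, 9, 10, 0, 12, 13, 14, 15, 2]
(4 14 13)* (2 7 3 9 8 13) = (2 7 3 9 8 13 4 14) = [0, 1, 7, 9, 14, 5, 6, 3, 13, 8, 10, 11, 12, 4, 2]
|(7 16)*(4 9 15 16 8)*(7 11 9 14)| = 4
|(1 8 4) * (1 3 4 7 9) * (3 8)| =6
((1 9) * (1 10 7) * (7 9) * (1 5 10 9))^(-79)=(1 7 5 10)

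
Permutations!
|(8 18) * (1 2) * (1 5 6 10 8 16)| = |(1 2 5 6 10 8 18 16)| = 8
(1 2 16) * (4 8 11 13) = (1 2 16)(4 8 11 13) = [0, 2, 16, 3, 8, 5, 6, 7, 11, 9, 10, 13, 12, 4, 14, 15, 1]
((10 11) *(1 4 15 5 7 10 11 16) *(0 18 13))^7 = (0 18 13)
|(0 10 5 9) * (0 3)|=5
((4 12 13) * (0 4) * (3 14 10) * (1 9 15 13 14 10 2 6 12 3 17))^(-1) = (0 13 15 9 1 17 10 3 4)(2 14 12 6)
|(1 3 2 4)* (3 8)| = 5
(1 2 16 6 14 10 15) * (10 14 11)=(1 2 16 6 11 10 15)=[0, 2, 16, 3, 4, 5, 11, 7, 8, 9, 15, 10, 12, 13, 14, 1, 6]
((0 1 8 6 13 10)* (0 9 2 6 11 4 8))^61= ((0 1)(2 6 13 10 9)(4 8 11))^61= (0 1)(2 6 13 10 9)(4 8 11)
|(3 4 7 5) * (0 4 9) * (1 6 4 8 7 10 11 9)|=|(0 8 7 5 3 1 6 4 10 11 9)|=11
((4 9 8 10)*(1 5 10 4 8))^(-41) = (1 5 10 8 4 9)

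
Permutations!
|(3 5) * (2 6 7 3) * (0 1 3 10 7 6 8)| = |(0 1 3 5 2 8)(7 10)| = 6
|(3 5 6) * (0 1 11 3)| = |(0 1 11 3 5 6)| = 6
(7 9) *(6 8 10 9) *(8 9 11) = (6 9 7)(8 10 11) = [0, 1, 2, 3, 4, 5, 9, 6, 10, 7, 11, 8]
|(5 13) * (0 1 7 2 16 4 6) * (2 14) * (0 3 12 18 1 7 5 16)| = |(0 7 14 2)(1 5 13 16 4 6 3 12 18)| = 36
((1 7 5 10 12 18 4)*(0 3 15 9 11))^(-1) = (0 11 9 15 3)(1 4 18 12 10 5 7)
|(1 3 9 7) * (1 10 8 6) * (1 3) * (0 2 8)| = |(0 2 8 6 3 9 7 10)| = 8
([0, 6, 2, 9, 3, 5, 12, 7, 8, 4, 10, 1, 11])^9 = [0, 6, 2, 3, 4, 5, 12, 7, 8, 9, 10, 1, 11]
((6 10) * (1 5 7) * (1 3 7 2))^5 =((1 5 2)(3 7)(6 10))^5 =(1 2 5)(3 7)(6 10)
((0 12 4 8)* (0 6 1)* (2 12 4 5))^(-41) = ((0 4 8 6 1)(2 12 5))^(-41) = (0 1 6 8 4)(2 12 5)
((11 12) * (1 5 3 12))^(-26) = (1 11 12 3 5)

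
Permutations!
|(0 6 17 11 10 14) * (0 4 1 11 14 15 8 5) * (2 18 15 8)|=|(0 6 17 14 4 1 11 10 8 5)(2 18 15)|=30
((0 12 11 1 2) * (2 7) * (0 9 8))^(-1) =(0 8 9 2 7 1 11 12)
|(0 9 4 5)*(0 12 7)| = |(0 9 4 5 12 7)| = 6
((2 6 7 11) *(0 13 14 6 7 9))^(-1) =((0 13 14 6 9)(2 7 11))^(-1) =(0 9 6 14 13)(2 11 7)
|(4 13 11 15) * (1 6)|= |(1 6)(4 13 11 15)|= 4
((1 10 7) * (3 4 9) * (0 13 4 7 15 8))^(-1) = ((0 13 4 9 3 7 1 10 15 8))^(-1) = (0 8 15 10 1 7 3 9 4 13)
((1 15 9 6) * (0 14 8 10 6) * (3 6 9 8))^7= (0 10 15 6 14 9 8 1 3)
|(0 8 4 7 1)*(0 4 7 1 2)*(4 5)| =12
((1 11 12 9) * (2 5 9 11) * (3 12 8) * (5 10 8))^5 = ((1 2 10 8 3 12 11 5 9))^5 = (1 12 2 11 10 5 8 9 3)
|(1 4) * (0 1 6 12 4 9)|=|(0 1 9)(4 6 12)|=3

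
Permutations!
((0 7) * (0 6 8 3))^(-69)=((0 7 6 8 3))^(-69)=(0 7 6 8 3)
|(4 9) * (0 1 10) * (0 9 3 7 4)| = 12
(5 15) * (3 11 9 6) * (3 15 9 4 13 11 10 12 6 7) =[0, 1, 2, 10, 13, 9, 15, 3, 8, 7, 12, 4, 6, 11, 14, 5] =(3 10 12 6 15 5 9 7)(4 13 11)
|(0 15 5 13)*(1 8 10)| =|(0 15 5 13)(1 8 10)| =12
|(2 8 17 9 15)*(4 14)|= 10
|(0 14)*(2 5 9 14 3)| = 6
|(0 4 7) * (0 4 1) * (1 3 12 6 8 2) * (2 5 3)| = 30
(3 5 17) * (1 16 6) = (1 16 6)(3 5 17) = [0, 16, 2, 5, 4, 17, 1, 7, 8, 9, 10, 11, 12, 13, 14, 15, 6, 3]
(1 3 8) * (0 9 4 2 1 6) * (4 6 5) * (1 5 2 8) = (0 9 6)(1 3)(2 5 4 8) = [9, 3, 5, 1, 8, 4, 0, 7, 2, 6]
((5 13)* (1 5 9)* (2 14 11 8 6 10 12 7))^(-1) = (1 9 13 5)(2 7 12 10 6 8 11 14)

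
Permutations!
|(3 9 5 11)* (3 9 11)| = 4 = |(3 11 9 5)|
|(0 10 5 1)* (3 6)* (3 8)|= |(0 10 5 1)(3 6 8)|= 12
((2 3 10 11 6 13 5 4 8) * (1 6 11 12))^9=((1 6 13 5 4 8 2 3 10 12))^9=(1 12 10 3 2 8 4 5 13 6)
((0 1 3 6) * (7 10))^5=((0 1 3 6)(7 10))^5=(0 1 3 6)(7 10)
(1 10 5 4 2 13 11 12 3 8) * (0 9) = (0 9)(1 10 5 4 2 13 11 12 3 8) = [9, 10, 13, 8, 2, 4, 6, 7, 1, 0, 5, 12, 3, 11]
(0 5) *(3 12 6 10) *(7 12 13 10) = [5, 1, 2, 13, 4, 0, 7, 12, 8, 9, 3, 11, 6, 10] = (0 5)(3 13 10)(6 7 12)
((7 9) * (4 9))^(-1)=((4 9 7))^(-1)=(4 7 9)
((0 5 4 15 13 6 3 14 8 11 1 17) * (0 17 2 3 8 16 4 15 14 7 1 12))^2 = (17)(0 15 6 11)(1 3)(2 7)(4 16 14)(5 13 8 12)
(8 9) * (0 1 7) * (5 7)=(0 1 5 7)(8 9)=[1, 5, 2, 3, 4, 7, 6, 0, 9, 8]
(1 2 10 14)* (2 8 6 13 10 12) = (1 8 6 13 10 14)(2 12) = [0, 8, 12, 3, 4, 5, 13, 7, 6, 9, 14, 11, 2, 10, 1]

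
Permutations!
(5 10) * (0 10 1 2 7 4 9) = (0 10 5 1 2 7 4 9) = [10, 2, 7, 3, 9, 1, 6, 4, 8, 0, 5]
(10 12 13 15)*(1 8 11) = (1 8 11)(10 12 13 15) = [0, 8, 2, 3, 4, 5, 6, 7, 11, 9, 12, 1, 13, 15, 14, 10]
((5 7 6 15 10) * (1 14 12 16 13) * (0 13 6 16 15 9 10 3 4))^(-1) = (0 4 3 15 12 14 1 13)(5 10 9 6 16 7)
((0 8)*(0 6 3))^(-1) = (0 3 6 8)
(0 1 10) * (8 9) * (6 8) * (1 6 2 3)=(0 6 8 9 2 3 1 10)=[6, 10, 3, 1, 4, 5, 8, 7, 9, 2, 0]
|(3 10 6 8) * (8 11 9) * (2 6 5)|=|(2 6 11 9 8 3 10 5)|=8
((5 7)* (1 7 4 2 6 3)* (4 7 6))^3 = (2 4)(5 7)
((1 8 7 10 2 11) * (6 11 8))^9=((1 6 11)(2 8 7 10))^9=(11)(2 8 7 10)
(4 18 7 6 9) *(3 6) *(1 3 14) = [0, 3, 2, 6, 18, 5, 9, 14, 8, 4, 10, 11, 12, 13, 1, 15, 16, 17, 7] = (1 3 6 9 4 18 7 14)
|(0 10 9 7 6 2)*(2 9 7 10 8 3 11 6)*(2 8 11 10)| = 20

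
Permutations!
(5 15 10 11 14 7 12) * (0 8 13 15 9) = (0 8 13 15 10 11 14 7 12 5 9) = [8, 1, 2, 3, 4, 9, 6, 12, 13, 0, 11, 14, 5, 15, 7, 10]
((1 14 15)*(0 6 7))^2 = ((0 6 7)(1 14 15))^2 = (0 7 6)(1 15 14)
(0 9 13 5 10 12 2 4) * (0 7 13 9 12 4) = (0 12 2)(4 7 13 5 10) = [12, 1, 0, 3, 7, 10, 6, 13, 8, 9, 4, 11, 2, 5]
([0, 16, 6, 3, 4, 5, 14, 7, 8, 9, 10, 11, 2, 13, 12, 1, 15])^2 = (1 15 16)(2 14)(6 12)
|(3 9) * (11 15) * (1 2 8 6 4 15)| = 14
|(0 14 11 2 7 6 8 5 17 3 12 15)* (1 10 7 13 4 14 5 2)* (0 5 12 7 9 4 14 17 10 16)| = |(0 12 15 5 10 9 4 17 3 7 6 8 2 13 14 11 1 16)| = 18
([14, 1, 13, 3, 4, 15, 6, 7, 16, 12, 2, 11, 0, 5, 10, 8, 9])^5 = (0 5 12 13 9 2 16 10 8 14 15)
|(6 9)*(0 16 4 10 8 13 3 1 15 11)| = 10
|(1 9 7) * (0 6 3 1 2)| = |(0 6 3 1 9 7 2)| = 7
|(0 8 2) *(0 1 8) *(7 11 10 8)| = 6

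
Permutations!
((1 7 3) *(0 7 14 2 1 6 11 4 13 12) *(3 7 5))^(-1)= (0 12 13 4 11 6 3 5)(1 2 14)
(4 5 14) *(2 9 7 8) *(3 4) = (2 9 7 8)(3 4 5 14) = [0, 1, 9, 4, 5, 14, 6, 8, 2, 7, 10, 11, 12, 13, 3]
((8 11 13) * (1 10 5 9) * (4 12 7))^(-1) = (1 9 5 10)(4 7 12)(8 13 11)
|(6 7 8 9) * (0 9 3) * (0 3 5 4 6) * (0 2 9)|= |(2 9)(4 6 7 8 5)|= 10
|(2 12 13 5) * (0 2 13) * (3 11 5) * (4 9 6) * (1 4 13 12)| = |(0 2 1 4 9 6 13 3 11 5 12)| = 11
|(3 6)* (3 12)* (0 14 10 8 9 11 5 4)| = |(0 14 10 8 9 11 5 4)(3 6 12)| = 24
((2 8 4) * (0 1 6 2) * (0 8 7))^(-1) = (0 7 2 6 1)(4 8)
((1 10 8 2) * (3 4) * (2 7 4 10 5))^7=(1 5 2)(3 8 4 10 7)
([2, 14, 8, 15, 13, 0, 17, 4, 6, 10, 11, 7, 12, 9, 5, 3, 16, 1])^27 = (0 6 14 2 17 5 8 1)(3 15)(4 10)(7 9)(11 13)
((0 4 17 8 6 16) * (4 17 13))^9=((0 17 8 6 16)(4 13))^9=(0 16 6 8 17)(4 13)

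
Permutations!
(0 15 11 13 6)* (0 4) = (0 15 11 13 6 4) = [15, 1, 2, 3, 0, 5, 4, 7, 8, 9, 10, 13, 12, 6, 14, 11]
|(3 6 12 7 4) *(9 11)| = 10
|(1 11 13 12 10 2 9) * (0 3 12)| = 9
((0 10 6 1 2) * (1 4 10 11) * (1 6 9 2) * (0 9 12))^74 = (0 6 10)(4 12 11)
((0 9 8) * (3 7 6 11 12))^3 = (3 11 7 12 6)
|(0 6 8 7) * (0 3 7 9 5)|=10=|(0 6 8 9 5)(3 7)|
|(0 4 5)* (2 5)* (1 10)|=4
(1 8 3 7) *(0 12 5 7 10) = [12, 8, 2, 10, 4, 7, 6, 1, 3, 9, 0, 11, 5] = (0 12 5 7 1 8 3 10)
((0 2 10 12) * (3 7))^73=((0 2 10 12)(3 7))^73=(0 2 10 12)(3 7)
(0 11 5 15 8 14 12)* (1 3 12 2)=(0 11 5 15 8 14 2 1 3 12)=[11, 3, 1, 12, 4, 15, 6, 7, 14, 9, 10, 5, 0, 13, 2, 8]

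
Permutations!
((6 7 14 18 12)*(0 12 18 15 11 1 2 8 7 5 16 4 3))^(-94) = ((18)(0 12 6 5 16 4 3)(1 2 8 7 14 15 11))^(-94) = (18)(0 16 12 4 6 3 5)(1 14 2 15 8 11 7)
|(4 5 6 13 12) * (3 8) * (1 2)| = |(1 2)(3 8)(4 5 6 13 12)| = 10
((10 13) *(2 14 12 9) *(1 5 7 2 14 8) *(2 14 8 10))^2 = (1 7 12 8 5 14 9)(2 13 10) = ((1 5 7 14 12 9 8)(2 10 13))^2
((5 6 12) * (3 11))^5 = (3 11)(5 12 6)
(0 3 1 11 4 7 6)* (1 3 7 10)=[7, 11, 2, 3, 10, 5, 0, 6, 8, 9, 1, 4]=(0 7 6)(1 11 4 10)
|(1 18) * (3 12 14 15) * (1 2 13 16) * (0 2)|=|(0 2 13 16 1 18)(3 12 14 15)|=12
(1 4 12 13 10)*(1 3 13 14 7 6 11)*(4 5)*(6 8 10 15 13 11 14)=(1 5 4 12 6 14 7 8 10 3 11)(13 15)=[0, 5, 2, 11, 12, 4, 14, 8, 10, 9, 3, 1, 6, 15, 7, 13]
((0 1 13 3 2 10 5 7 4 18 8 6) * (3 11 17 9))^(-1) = ((0 1 13 11 17 9 3 2 10 5 7 4 18 8 6))^(-1) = (0 6 8 18 4 7 5 10 2 3 9 17 11 13 1)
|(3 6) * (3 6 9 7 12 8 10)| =|(3 9 7 12 8 10)| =6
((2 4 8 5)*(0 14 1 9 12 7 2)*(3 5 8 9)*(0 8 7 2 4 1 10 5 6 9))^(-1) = ((0 14 10 5 8 7 4)(1 3 6 9 12 2))^(-1) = (0 4 7 8 5 10 14)(1 2 12 9 6 3)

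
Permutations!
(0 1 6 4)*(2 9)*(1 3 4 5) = (0 3 4)(1 6 5)(2 9) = [3, 6, 9, 4, 0, 1, 5, 7, 8, 2]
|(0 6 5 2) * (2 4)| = |(0 6 5 4 2)| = 5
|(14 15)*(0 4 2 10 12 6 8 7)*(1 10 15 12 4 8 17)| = |(0 8 7)(1 10 4 2 15 14 12 6 17)| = 9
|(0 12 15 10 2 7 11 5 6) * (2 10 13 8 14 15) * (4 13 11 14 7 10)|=13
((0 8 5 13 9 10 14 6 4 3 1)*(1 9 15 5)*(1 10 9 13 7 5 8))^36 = (3 10)(4 8)(6 15)(13 14)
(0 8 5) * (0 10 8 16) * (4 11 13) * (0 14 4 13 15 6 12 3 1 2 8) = [16, 2, 8, 1, 11, 10, 12, 7, 5, 9, 0, 15, 3, 13, 4, 6, 14] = (0 16 14 4 11 15 6 12 3 1 2 8 5 10)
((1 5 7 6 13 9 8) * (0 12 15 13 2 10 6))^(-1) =((0 12 15 13 9 8 1 5 7)(2 10 6))^(-1) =(0 7 5 1 8 9 13 15 12)(2 6 10)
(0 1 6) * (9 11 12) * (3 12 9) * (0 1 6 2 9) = (0 6 1 2 9 11)(3 12) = [6, 2, 9, 12, 4, 5, 1, 7, 8, 11, 10, 0, 3]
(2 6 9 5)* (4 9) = (2 6 4 9 5) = [0, 1, 6, 3, 9, 2, 4, 7, 8, 5]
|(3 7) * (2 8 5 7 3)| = 4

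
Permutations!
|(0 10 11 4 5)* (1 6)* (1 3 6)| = 10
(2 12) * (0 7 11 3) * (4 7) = (0 4 7 11 3)(2 12) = [4, 1, 12, 0, 7, 5, 6, 11, 8, 9, 10, 3, 2]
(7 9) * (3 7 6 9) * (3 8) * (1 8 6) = (1 8 3 7 6 9) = [0, 8, 2, 7, 4, 5, 9, 6, 3, 1]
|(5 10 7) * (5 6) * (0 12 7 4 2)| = |(0 12 7 6 5 10 4 2)| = 8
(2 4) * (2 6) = (2 4 6) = [0, 1, 4, 3, 6, 5, 2]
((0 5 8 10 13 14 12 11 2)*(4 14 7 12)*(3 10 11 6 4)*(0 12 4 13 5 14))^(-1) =((0 14 3 10 5 8 11 2 12 6 13 7 4))^(-1) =(0 4 7 13 6 12 2 11 8 5 10 3 14)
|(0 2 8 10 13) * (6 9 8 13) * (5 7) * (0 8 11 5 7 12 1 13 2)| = 9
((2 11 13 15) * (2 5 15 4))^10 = (15)(2 13)(4 11)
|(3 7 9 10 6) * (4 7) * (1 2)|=|(1 2)(3 4 7 9 10 6)|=6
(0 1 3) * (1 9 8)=(0 9 8 1 3)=[9, 3, 2, 0, 4, 5, 6, 7, 1, 8]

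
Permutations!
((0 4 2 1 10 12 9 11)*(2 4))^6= ((0 2 1 10 12 9 11))^6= (0 11 9 12 10 1 2)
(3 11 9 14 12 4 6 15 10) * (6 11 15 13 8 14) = (3 15 10)(4 11 9 6 13 8 14 12) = [0, 1, 2, 15, 11, 5, 13, 7, 14, 6, 3, 9, 4, 8, 12, 10]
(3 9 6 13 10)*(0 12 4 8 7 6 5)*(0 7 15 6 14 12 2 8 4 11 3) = (0 2 8 15 6 13 10)(3 9 5 7 14 12 11) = [2, 1, 8, 9, 4, 7, 13, 14, 15, 5, 0, 3, 11, 10, 12, 6]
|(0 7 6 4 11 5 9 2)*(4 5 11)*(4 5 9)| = 10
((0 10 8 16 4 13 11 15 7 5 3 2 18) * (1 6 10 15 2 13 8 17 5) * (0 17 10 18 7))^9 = ((0 15)(1 6 18 17 5 3 13 11 2 7)(4 8 16))^9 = (0 15)(1 7 2 11 13 3 5 17 18 6)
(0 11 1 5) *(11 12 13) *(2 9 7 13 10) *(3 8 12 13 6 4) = (0 13 11 1 5)(2 9 7 6 4 3 8 12 10) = [13, 5, 9, 8, 3, 0, 4, 6, 12, 7, 2, 1, 10, 11]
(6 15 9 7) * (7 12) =(6 15 9 12 7) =[0, 1, 2, 3, 4, 5, 15, 6, 8, 12, 10, 11, 7, 13, 14, 9]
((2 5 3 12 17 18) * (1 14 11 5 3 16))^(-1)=(1 16 5 11 14)(2 18 17 12 3)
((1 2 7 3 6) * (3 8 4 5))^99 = (1 8 3 2 4 6 7 5)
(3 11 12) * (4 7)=[0, 1, 2, 11, 7, 5, 6, 4, 8, 9, 10, 12, 3]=(3 11 12)(4 7)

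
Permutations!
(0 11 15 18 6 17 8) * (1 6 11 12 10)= [12, 6, 2, 3, 4, 5, 17, 7, 0, 9, 1, 15, 10, 13, 14, 18, 16, 8, 11]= (0 12 10 1 6 17 8)(11 15 18)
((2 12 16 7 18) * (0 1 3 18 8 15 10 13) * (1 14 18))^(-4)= ((0 14 18 2 12 16 7 8 15 10 13)(1 3))^(-4)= (0 8 2 13 7 18 10 16 14 15 12)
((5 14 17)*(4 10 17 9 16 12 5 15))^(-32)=(17)(5 16 14 12 9)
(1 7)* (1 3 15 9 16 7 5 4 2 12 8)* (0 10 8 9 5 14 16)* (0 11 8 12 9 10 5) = (0 5 4 2 9 11 8 1 14 16 7 3 15)(10 12) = [5, 14, 9, 15, 2, 4, 6, 3, 1, 11, 12, 8, 10, 13, 16, 0, 7]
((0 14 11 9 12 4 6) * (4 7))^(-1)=(0 6 4 7 12 9 11 14)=((0 14 11 9 12 7 4 6))^(-1)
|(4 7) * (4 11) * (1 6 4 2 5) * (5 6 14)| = |(1 14 5)(2 6 4 7 11)| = 15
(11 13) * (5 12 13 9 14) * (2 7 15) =(2 7 15)(5 12 13 11 9 14) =[0, 1, 7, 3, 4, 12, 6, 15, 8, 14, 10, 9, 13, 11, 5, 2]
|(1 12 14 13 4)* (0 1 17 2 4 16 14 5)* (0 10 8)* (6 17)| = |(0 1 12 5 10 8)(2 4 6 17)(13 16 14)| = 12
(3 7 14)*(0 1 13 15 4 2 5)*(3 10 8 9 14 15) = (0 1 13 3 7 15 4 2 5)(8 9 14 10) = [1, 13, 5, 7, 2, 0, 6, 15, 9, 14, 8, 11, 12, 3, 10, 4]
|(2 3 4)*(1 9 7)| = 3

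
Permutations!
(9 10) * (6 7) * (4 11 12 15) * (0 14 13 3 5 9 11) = (0 14 13 3 5 9 10 11 12 15 4)(6 7) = [14, 1, 2, 5, 0, 9, 7, 6, 8, 10, 11, 12, 15, 3, 13, 4]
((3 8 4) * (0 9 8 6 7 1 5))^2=(0 8 3 7 5 9 4 6 1)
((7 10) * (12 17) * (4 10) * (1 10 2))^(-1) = (1 2 4 7 10)(12 17)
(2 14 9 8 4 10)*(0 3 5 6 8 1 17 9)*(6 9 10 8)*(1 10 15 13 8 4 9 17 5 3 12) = (0 12 1 5 17 15 13 8 9 10 2 14) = [12, 5, 14, 3, 4, 17, 6, 7, 9, 10, 2, 11, 1, 8, 0, 13, 16, 15]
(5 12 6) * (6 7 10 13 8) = (5 12 7 10 13 8 6) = [0, 1, 2, 3, 4, 12, 5, 10, 6, 9, 13, 11, 7, 8]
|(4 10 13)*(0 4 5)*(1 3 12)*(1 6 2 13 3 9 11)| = 9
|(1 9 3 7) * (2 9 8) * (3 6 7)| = |(1 8 2 9 6 7)| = 6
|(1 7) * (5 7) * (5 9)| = |(1 9 5 7)| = 4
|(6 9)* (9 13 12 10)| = 5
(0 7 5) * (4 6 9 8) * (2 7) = (0 2 7 5)(4 6 9 8) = [2, 1, 7, 3, 6, 0, 9, 5, 4, 8]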